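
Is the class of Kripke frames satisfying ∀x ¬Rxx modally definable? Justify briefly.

Any modally definable frame class is closed under surjective bounded morphisms.
The 2-cycle (worlds w0,w1 with w0→w1→w0) is irreflexive, and the map sending every world to a single reflexive point • is a surjective bounded morphism (forth: every edge maps to (•,•); back: every world has a successor). So any modal formula valid on the 2-cycle is also valid on the reflexive point, which is not irreflexive.
So the class is not modally definable.

Not definable by any modal formula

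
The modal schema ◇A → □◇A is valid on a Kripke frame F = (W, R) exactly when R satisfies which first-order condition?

Suppose ◇A→□◇A is valid. Take Rxy, Rxz and set V(A)={y}. Then ◇A at x, so □◇A at x, so ◇A at z, so some w with Rzw has A; w=y, i.e. Rzy. By symmetry of the argument, Ryz.

the Euclidean property: ∀x ∀y ∀z (Rxy ∧ Rxz → Ryz)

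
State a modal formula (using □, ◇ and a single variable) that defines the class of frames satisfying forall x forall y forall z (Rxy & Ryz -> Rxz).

This is transitivity; the standard corresponding axiom is 4: □q → □□q.
Suppose □q→□□q is valid. Take Rxy, Ryz and set V(q)={w : Rxw}. Then □q at x, so □□q at x, so □q at y, so q at z, i.e. Rxz.

□q → □□q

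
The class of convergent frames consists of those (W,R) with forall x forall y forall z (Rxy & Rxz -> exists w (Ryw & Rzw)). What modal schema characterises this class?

A defining formula is ◇□ψ → □◇ψ (the .2 axiom).
Suppose ◇□ψ→□◇ψ is valid. Take Rxy, Rxz and set V(ψ)={w : Ryw}. Then □ψ at y so ◇□ψ at x, so □◇ψ at x, so ◇ψ at z, giving w with Rzw and Ryw.

◇□ψ → □◇ψ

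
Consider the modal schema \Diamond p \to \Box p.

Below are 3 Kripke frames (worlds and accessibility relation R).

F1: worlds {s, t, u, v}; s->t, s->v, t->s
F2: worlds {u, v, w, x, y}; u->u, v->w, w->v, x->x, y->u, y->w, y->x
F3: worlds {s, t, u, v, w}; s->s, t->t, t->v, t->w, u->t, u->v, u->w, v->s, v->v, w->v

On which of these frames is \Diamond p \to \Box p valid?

Frame correspondent (Sahlqvist): \forall x \forall y \forall z (Rxy \wedge Rxz \to y = z) — i.e. partial functionality.
F1: fails — s sees both t and v.
F2: fails — y sees both u and w.
F3: fails — t sees both t and v.

none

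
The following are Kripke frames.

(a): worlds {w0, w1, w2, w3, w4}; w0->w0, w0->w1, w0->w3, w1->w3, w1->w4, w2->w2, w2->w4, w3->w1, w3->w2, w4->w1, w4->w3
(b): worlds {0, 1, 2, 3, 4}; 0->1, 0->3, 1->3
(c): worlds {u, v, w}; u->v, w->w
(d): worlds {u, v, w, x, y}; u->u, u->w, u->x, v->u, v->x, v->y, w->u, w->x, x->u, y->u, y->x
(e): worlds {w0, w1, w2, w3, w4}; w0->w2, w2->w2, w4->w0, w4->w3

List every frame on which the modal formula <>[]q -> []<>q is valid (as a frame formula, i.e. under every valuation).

(d)

This is the axiom for convergence; its first-order frame correspondent is forall x forall y forall z (Rxy & Rxz -> exists w (Ryw & Rzw)).
(a): fails — Rw0w1 and Rw0w3 but w1 and w3 have no common successor.
(b): fails — R01 and R03 but 1 and 3 have no common successor.
(c): fails — Ruv and Ruv but v and v have no common successor.
(d): condition met.
(e): fails — Rw4w0 and Rw4w3 but w0 and w3 have no common successor.
Valid on: (d).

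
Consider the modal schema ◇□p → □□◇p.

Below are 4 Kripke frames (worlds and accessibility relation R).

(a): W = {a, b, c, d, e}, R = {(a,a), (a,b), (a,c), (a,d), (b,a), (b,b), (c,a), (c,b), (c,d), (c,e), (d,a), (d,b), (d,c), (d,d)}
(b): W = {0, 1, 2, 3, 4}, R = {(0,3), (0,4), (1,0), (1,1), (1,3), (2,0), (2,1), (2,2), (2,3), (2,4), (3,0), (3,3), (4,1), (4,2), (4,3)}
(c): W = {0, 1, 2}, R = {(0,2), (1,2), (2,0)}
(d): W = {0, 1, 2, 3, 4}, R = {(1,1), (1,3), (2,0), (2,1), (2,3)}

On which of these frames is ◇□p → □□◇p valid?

(b)

This is the axiom for a generalized confluence (Geach) condition; its first-order frame correspondent is ∀x ∀y ∀z ((xRy ∧ xR²z) → ∃w (yRw ∧ zRw)).
(a): fails — aRa, aR²e but no w with aRw and eRw.
(b): ✓.
(c): fails — 0R2, 0R²0 but no w with 2Rw and 0Rw.
(d): fails — 1R1, 1R²3 but no w with 1Rw and 3Rw.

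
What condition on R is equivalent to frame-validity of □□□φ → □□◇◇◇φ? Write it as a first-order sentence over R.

This is a Sahlqvist (Geach-type) schema ◇^0□^3φ → □^2◇^3φ.
First-order correspondent: ∀x ∀z (xR²z → ∃w (xR³w ∧ zR³w)).

∀x ∀z (xR²z → ∃w (xR³w ∧ zR³w))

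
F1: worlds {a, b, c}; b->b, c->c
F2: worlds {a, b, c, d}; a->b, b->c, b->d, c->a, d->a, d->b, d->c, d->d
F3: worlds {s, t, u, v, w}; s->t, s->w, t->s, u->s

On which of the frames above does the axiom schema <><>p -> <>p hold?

The schema corresponds to transitivity: forall x forall y forall z (Rxy & Ryz -> Rxz).
F1: holds.
F2: fails — Rbc and Rca but not Rba.
F3: fails — Rus and Rsw but not Ruw.
Valid on: F1.

F1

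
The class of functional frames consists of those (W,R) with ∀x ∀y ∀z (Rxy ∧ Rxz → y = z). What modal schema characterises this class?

◇ψ → □ψ

This is partial functionality; the standard corresponding axiom is CD: ◇ψ → □ψ.
Suppose ◇ψ→□ψ is valid. Take Rxy, Rxz and set V(ψ)={y}. Then ◇ψ at x, so □ψ at x, so ψ at z, i.e. z=y.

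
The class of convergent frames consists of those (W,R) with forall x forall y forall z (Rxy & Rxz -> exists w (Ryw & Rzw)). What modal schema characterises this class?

A defining formula is ◇□p → □◇p (the .2 axiom).
Suppose ◇□p→□◇p is valid. Take Rxy, Rxz and set V(p)={w : Ryw}. Then □p at y so ◇□p at x, so □◇p at x, so ◇p at z, giving w with Rzw and Ryw.

◇□p → □◇p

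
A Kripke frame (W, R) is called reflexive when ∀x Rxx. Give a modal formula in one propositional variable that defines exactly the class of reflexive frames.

□r → r

A defining formula is □r → r (the T axiom).
Suppose □r→r is valid. At any x set V(r)={w : Rxw}. Then □r holds at x, so r holds at x, i.e. Rxx.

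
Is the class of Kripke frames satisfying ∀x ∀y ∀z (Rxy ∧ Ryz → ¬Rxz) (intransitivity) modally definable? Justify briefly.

Modal frame validity is preserved under surjective bounded morphisms.
The 3-cycle (worlds 0,1,2 with 0→1→2→0) is intransitive. Mapping every world to a single reflexive point • is a surjective bounded morphism; the reflexive point is not intransitive (R••∧R•• but R••).
Hence intransitivity is not modally definable.

No — not modally definable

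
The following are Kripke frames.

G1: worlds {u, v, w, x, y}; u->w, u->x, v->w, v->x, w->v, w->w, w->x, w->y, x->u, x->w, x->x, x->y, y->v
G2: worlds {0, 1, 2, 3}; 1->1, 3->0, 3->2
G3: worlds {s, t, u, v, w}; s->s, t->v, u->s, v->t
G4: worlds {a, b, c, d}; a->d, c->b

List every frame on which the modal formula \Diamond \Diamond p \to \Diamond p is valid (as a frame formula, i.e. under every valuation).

This is the axiom for transitivity; its first-order frame correspondent is \forall x \forall y \forall z (Rxy \wedge Ryz \to Rxz).
G1: fails — Rxw and Rwv but not Rxv.
G2: holds.
G3: fails — Rvt and Rtv but not Rvv.
G4: holds.

G2, G4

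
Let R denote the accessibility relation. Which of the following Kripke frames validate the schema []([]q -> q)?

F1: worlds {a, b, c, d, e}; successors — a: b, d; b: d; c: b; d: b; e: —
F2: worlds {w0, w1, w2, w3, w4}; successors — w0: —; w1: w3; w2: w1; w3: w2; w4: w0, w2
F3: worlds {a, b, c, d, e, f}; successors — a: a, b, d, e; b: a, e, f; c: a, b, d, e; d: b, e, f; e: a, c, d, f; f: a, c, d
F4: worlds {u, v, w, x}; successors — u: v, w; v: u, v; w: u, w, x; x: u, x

none

The schema corresponds to shift-reflexivity: forall x forall y (Rxy -> Ryy).
F1: fails — Rab but not Rbb.
F2: fails — Rw3w2 but not Rw2w2.
F3: fails — Rcd but not Rdd.
F4: fails — Rwu but not Ruu.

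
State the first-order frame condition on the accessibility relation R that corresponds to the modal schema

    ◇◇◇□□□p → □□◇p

∀x ∀y ∀z ((xR³y ∧ xR²z) → ∃w (yR³w ∧ zRw))

This is a Sahlqvist (Geach-type) schema ◇^3□^3p → □^2◇^1p.
First-order correspondent: ∀x ∀y ∀z ((xR³y ∧ xR²z) → ∃w (yR³w ∧ zRw)).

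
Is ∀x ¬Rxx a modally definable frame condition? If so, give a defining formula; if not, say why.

If a class were modally definable it would be closed under surjective bounded morphisms (Goldblatt–Thomason).
The 4-cycle (worlds s,t,u,v with s→t→u→v→s) is irreflexive, and the map sending every world to a single reflexive point • is a surjective bounded morphism (forth: every edge maps to (•,•); back: every world has a successor). So any modal formula valid on the 4-cycle is also valid on the reflexive point, which is not irreflexive.
So no modal formula (or set of formulas) defines exactly the irreflexive frames.

No — not modally definable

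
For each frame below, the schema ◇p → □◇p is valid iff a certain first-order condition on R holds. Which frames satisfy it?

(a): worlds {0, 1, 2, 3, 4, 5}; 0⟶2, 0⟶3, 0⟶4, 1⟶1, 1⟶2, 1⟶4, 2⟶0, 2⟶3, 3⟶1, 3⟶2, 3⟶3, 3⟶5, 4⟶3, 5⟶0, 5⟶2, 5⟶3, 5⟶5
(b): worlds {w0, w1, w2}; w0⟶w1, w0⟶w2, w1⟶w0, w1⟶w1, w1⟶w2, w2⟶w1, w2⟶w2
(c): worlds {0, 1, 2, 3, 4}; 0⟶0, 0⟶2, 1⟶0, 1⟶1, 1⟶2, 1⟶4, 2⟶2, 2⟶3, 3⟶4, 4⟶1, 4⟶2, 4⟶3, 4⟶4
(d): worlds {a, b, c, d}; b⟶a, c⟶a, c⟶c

none

This is the axiom for the Euclidean property; its first-order frame correspondent is ∀x ∀y ∀z (Rxy ∧ Rxz → Ryz).
(a): fails — R02 and R02 but not R22.
(b): fails — Rw1w2 and Rw1w0 but not Rw2w0.
(c): fails — R02 and R00 but not R20.
(d): fails — Rba and Rba but not Raa.
Valid on no frame.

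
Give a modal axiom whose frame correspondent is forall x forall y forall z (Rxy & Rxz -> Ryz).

◇r → □◇r

This is the Euclidean property; the standard corresponding axiom is 5: ◇r → □◇r.
Suppose ◇r→□◇r is valid. Take Rxy, Rxz and set V(r)={y}. Then ◇r at x, so □◇r at x, so ◇r at z, so some w with Rzw has r; w=y, i.e. Rzy. By symmetry of the argument, Ryz.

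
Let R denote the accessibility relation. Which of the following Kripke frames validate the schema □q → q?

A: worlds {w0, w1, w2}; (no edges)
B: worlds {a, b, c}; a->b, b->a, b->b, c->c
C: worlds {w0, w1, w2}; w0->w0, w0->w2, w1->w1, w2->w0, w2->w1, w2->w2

C

This is the axiom for reflexivity; its first-order frame correspondent is ∀x Rxx.
A: fails — world w0 does not see itself.
B: fails — world a does not see itself.
C: holds.
Valid on: C.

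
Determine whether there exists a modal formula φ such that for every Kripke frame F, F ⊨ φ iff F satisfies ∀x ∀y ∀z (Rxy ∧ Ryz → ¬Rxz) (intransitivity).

No

If a class were modally definable it would be closed under surjective bounded morphisms (Goldblatt–Thomason).
The 5-cycle (worlds w0,w1,w2,w3,w4 with w0→w1→w2→w3→w4→w0) is intransitive. Mapping every world to a single reflexive point • is a surjective bounded morphism; the reflexive point is not intransitive (R••∧R•• but R••).
Hence intransitivity is not modally definable.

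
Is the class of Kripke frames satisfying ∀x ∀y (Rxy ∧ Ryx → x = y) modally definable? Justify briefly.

Not modally definable

Modal frame validity is preserved under surjective bounded morphisms.
The 6-cycle (worlds 0,1,2,3,4,5 with 0→1→2→3→4→5→0) is antisymmetric. Sending even-indexed worlds to s and odd-indexed worlds to t is a surjective bounded morphism onto the two-world frame with s↔t, which is not antisymmetric.
Hence antisymmetry is not modally definable.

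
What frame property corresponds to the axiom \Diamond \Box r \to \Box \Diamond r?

Convergence

This schema is the .2 axiom.
Its frame correspondent is convergence — \forall x \forall y \forall z (Rxy \wedge Rxz \to \exists w (Ryw \wedge Rzw)).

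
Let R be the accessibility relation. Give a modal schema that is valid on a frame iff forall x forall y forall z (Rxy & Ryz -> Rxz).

A defining formula is □ψ → □□ψ (the 4 axiom).
Suppose □ψ→□□ψ is valid. Take Rxy, Ryz and set V(ψ)={w : Rxw}. Then □ψ at x, so □□ψ at x, so □ψ at y, so ψ at z, i.e. Rxz.

□ψ → □□ψ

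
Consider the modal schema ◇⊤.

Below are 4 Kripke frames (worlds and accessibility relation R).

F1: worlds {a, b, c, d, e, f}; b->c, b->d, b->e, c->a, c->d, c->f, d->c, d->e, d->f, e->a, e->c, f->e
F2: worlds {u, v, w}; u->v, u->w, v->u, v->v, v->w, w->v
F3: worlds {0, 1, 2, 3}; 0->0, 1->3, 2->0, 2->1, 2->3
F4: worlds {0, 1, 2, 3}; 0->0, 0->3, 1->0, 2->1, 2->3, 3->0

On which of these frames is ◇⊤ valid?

The schema corresponds to seriality: ∀x ∃y Rxy.
F1: fails — world a has no successor.
F2: condition met.
F3: fails — world 3 has no successor.
F4: condition met.
Valid on: F2, F4.

F2, F4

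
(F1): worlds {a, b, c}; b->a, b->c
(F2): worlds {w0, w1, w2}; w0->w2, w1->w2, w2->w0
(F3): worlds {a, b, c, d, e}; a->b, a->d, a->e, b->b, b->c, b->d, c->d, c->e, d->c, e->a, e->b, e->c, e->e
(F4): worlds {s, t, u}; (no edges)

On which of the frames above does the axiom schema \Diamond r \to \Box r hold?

(F2), (F4)

The schema corresponds to partial functionality: \forall x \forall y \forall z (Rxy \wedge Rxz \to y = z).
(F1): fails — b sees both a and c.
(F2): satisfies the condition.
(F3): fails — a sees both b and d.
(F4): satisfies the condition.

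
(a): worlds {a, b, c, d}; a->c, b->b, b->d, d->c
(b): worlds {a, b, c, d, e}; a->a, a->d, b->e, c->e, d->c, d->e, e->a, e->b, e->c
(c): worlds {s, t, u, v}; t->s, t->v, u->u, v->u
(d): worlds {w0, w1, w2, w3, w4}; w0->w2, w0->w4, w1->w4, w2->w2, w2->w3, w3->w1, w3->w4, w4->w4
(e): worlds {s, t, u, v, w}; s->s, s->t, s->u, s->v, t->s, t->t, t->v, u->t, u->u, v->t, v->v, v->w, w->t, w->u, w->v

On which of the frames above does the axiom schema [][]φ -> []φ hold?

Frame correspondent (Sahlqvist): forall x forall y (Rxy -> exists z (Rxz & Rzy)) — i.e. density.
(a): fails — Rac but no z with Raz and Rzc.
(b): fails — Reb but no z with Rez and Rzb.
(c): fails — Rts but no z with Rtz and Rzs.
(d): fails — Rw3w1 but no z with Rw3z and Rzw1.
(e): ✓.

(e)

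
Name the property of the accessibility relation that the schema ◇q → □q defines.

partial functionality

Suppose ◇q→□q is valid. Take Rxy, Rxz and set V(q)={y}. Then ◇q at x, so □q at x, so q at z, i.e. z=y.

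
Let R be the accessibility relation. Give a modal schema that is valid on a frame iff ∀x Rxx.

A defining formula is □p → p (the T axiom).

□p → p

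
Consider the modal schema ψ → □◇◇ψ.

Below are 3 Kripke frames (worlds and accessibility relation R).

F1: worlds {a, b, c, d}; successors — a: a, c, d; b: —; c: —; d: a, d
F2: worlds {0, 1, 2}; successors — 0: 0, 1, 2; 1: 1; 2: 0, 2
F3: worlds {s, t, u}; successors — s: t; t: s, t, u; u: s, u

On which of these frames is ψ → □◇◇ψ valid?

This is the axiom for a generalized confluence (Geach) condition; its first-order frame correspondent is ∀x ∀z (xRz → ∃w (x = w ∧ zR²w)).
F1: fails — aRc but no w with a=w and cR²w.
F2: fails — 0R1 but no w with 0=w and 1R²w.
F3: satisfies the condition.
Valid on: F3.

F3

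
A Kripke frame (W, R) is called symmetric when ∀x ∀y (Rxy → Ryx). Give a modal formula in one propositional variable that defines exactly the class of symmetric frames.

The condition is symmetry. The B schema p → □◇p defines it.
Suppose p→□◇p is valid. Take Rxy and set V(p)={x}. Then p at x, so □◇p at x, so ◇p at y, so some z with Ryz has p; z=x, i.e. Ryx.

p → □◇p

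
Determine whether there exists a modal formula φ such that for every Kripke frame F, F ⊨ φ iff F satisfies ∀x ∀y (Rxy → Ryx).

Yes — defined by r → □◇r

The condition is symmetry. A defining modal formula is r → □◇r.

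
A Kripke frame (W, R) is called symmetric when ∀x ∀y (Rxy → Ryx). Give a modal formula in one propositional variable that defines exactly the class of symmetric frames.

r → □◇r

The condition is symmetry. The B schema r → □◇r defines it.
Suppose r→□◇r is valid. Take Rxy and set V(r)={x}. Then r at x, so □◇r at x, so ◇r at y, so some z with Ryz has r; z=x, i.e. Ryx.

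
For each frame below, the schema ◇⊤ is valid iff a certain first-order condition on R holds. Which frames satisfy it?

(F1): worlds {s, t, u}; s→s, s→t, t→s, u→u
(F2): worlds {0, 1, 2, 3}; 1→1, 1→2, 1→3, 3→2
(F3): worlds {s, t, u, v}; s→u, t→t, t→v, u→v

(F1)

This is the axiom for seriality; its first-order frame correspondent is ∀x ∃y Rxy.
(F1): condition met.
(F2): fails — world 0 has no successor.
(F3): fails — world v has no successor.
Valid on: (F1).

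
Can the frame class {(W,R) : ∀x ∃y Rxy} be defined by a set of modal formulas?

Yes, by □p → ◇p

This is a Sahlqvist condition; the D axiom □p → ◇p defines it.
Suppose □p→◇p is valid. At any x set V(p)=W. Then □p at x, so ◇p at x, so x has a successor.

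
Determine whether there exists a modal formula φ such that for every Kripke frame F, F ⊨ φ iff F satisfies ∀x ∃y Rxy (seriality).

Yes, by □r → ◇r

The condition is seriality. A defining modal formula is □r → ◇r.
Suppose □r→◇r is valid. At any x set V(r)=W. Then □r at x, so ◇r at x, so x has a successor.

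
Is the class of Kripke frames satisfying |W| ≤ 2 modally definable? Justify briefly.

Not definable by any modal formula

If a class were modally definable it would be closed under disjoint unions (Goldblatt–Thomason).
Any modal formula valid on each of 3 disjoint one-world frames is valid on their disjoint union (validity is preserved under disjoint unions). Each one-world frame has |W|=1≤2, but the union has |W|=3.
So no modal formula (or set of formulas) defines exactly the |W|≤2 frames.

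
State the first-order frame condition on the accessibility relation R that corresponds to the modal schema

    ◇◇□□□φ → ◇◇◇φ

∀x ∀y (xR²y → ∃w (yR³w ∧ xR³w))

This is a Sahlqvist (Geach-type) schema ◇^2□^3φ → □^0◇^3φ.
Minimal-valuation argument: fix x; take any y with xR^2y and any z with xR^0z. Set V(φ) to the set of worlds R-reachable from y in exactly 3 steps. Then □^3φ holds at y, so the antecedent holds at x; validity forces ◇^3φ at z, giving a w with zR^3w and yR^3w.
First-order correspondent: ∀x ∀y (xR²y → ∃w (yR³w ∧ xR³w)).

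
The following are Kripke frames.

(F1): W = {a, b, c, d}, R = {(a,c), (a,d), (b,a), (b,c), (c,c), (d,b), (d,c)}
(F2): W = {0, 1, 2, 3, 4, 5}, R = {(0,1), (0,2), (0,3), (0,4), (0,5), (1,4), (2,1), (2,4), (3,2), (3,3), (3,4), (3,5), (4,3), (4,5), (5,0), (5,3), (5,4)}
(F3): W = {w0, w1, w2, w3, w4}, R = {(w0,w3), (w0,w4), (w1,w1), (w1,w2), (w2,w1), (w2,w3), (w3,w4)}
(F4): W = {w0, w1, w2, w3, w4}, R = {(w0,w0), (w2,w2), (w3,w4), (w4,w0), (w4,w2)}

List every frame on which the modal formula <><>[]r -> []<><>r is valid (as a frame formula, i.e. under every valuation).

Frame correspondent (Sahlqvist): forall x forall y forall z ((x R^2 y & xRz) -> exists w (yRw & z R^2 w)) — i.e. a generalized confluence (Geach) condition.
(F1): ✓.
(F2): fails — 0R²1, 0R1 but no w with 1Rw and 1R²w.
(F3): fails — w0R²w4, w0Rw3 but no w with w4Rw and w3R²w.
(F4): fails — w4R²w0, w4Rw2 but no w with w0Rw and w2R²w.
Valid on: (F1).

(F1)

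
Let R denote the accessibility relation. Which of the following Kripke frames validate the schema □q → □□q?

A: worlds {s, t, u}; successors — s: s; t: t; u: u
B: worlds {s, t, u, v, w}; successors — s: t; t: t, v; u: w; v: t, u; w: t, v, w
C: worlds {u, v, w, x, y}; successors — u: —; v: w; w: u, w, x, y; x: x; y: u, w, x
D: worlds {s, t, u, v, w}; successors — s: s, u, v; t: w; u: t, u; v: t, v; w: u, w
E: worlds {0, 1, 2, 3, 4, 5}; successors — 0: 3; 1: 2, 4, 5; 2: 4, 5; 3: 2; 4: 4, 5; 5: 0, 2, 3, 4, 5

A

Frame correspondent (Sahlqvist): ∀x ∀y ∀z (Rxy ∧ Ryz → Rxz) — i.e. transitivity.
A: ✓.
B: fails — Ruw and Rwt but not Rut.
C: fails — Rvw and Rwu but not Rvu.
D: fails — Rwu and Rut but not Rwt.
E: fails — R32 and R25 but not R35.
Valid on: A.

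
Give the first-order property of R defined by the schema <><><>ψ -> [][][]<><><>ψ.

This is a Sahlqvist (Geach-type) schema ◇^3□^0ψ → □^3◇^3ψ.
Minimal-valuation argument: fix x; take any y with xR^3y and any z with xR^3z. Set V(ψ) to the set of worlds R-reachable from y in exactly 0 steps. Then □^0ψ holds at y, so the antecedent holds at x; validity forces ◇^3ψ at z, giving a w with zR^3w and yR^0w.
First-order correspondent: forall x forall y forall z ((x R^3 y & x R^3 z) -> exists w (y = w & z R^3 w)).

forall x forall y forall z ((x R^3 y & x R^3 z) -> exists w (y = w & z R^3 w))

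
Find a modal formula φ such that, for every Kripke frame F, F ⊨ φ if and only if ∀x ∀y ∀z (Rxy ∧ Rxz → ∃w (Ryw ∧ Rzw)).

The condition is convergence. The .2 schema ◇□ψ → □◇ψ defines it.
Suppose ◇□ψ→□◇ψ is valid. Take Rxy, Rxz and set V(ψ)={w : Ryw}. Then □ψ at y so ◇□ψ at x, so □◇ψ at x, so ◇ψ at z, giving w with Rzw and Ryw.

◇□ψ → □◇ψ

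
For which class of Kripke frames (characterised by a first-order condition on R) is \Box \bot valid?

emptiness of R

□⊥ is valid iff no world has any successor (otherwise □⊥ fails at any world with one).
Conversely, on a frame with emptiness of R the schema holds at every world under every valuation.
Frame condition: \forall x \forall y \neg Rxy.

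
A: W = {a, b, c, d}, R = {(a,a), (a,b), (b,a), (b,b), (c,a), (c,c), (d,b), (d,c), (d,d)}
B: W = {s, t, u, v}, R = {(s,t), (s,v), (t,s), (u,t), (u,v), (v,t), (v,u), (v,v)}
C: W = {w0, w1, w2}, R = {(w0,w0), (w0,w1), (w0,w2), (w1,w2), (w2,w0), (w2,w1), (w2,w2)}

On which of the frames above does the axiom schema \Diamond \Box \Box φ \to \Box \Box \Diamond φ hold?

A, C

This is the axiom for a generalized confluence (Geach) condition; its first-order frame correspondent is \forall x \forall y \forall z ((xRy \wedge x R^2 z) \to \exists w (y R^2 w \wedge zRw)).
A: holds.
B: fails — sRt, sR²t but no w with tR²w and tRw.
C: holds.
Valid on: A, C.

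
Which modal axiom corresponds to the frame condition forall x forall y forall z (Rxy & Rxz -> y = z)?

A defining formula is ◇p → □p (the CD axiom).
Suppose ◇p→□p is valid. Take Rxy, Rxz and set V(p)={y}. Then ◇p at x, so □p at x, so p at z, i.e. z=y.

◇p → □p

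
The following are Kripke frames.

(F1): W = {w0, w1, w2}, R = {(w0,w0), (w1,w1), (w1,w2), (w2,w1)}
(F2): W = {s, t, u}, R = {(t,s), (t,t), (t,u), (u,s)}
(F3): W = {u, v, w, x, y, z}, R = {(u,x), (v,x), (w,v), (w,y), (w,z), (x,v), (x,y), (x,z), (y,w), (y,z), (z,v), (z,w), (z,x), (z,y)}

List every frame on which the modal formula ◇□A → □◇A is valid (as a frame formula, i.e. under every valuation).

(F1)

Frame correspondent (Sahlqvist): ∀x ∀y ∀z (Rxy ∧ Rxz → ∃w (Ryw ∧ Rzw)) — i.e. convergence.
(F1): ✓.
(F2): fails — Rtt and Rts but t and s have no common successor.
(F3): fails — Rwy and Rwv but y and v have no common successor.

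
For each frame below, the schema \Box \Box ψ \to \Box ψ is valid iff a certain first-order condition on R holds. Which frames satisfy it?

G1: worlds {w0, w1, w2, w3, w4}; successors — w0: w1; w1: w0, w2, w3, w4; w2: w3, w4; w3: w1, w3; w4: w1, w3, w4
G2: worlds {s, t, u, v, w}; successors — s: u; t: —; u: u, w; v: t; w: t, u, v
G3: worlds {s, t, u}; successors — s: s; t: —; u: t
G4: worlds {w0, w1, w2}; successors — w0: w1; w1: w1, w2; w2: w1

G4

Frame correspondent (Sahlqvist): \forall x \forall y (Rxy \to \exists z (Rxz \wedge Rzy)) — i.e. density.
G1: fails — Rw1w2 but no z with Rw1z and Rzw2.
G2: fails — Rvt but no z with Rvz and Rzt.
G3: fails — Rut but no z with Ruz and Rzt.
G4: holds.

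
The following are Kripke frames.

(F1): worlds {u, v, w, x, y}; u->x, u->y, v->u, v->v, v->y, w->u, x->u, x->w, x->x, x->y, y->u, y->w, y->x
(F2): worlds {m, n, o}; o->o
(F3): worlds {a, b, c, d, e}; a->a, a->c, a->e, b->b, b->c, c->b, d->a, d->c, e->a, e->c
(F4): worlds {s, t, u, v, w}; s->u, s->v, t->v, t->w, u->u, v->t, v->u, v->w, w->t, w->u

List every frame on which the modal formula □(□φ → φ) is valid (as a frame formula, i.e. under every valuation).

Frame correspondent (Sahlqvist): ∀x ∀y (Rxy → Ryy) — i.e. shift-reflexivity.
(F1): fails — Rxw but not Rww.
(F2): condition met.
(F3): fails — Rbc but not Rcc.
(F4): fails — Rwt but not Rtt.

(F2)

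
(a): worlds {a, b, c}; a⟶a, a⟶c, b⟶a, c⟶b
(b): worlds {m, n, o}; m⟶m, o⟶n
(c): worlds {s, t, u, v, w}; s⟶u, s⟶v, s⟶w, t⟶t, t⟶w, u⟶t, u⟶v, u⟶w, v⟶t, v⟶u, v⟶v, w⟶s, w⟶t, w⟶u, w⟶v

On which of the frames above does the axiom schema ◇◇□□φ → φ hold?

Frame correspondent (Sahlqvist): ∀x ∀y (xR²y → ∃w (yR²w ∧ x = w)) — i.e. a generalized confluence (Geach) condition.
(a): fails — bR²c but no w with cR²w and b=w.
(b): ✓.
(c): fails — sR²v but no w* with vR²w* and s=w*.

(b)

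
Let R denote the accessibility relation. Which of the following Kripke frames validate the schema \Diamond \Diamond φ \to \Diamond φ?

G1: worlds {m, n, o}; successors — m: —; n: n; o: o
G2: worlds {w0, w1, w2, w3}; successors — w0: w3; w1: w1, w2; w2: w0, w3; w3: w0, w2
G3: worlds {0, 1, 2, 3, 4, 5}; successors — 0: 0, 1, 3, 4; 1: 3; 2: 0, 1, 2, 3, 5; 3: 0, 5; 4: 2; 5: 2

G1

Frame correspondent (Sahlqvist): \forall x \forall y \forall z (Rxy \wedge Ryz \to Rxz) — i.e. transitivity.
G1: satisfies the condition.
G2: fails — Rw1w2 and Rw2w0 but not Rw1w0.
G3: fails — R04 and R42 but not R02.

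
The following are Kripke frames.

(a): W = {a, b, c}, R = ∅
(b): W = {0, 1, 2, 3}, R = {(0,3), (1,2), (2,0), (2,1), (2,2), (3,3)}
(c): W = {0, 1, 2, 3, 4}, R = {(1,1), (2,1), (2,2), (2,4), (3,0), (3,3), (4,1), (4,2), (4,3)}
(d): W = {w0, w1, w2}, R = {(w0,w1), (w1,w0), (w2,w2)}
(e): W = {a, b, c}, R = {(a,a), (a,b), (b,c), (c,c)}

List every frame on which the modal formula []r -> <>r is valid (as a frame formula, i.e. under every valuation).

(b), (d), (e)

This is the axiom for seriality; its first-order frame correspondent is forall x exists y Rxy.
(a): fails — world a has no successor.
(b): satisfies the condition.
(c): fails — world 0 has no successor.
(d): satisfies the condition.
(e): satisfies the condition.
Valid on: (b), (d), (e).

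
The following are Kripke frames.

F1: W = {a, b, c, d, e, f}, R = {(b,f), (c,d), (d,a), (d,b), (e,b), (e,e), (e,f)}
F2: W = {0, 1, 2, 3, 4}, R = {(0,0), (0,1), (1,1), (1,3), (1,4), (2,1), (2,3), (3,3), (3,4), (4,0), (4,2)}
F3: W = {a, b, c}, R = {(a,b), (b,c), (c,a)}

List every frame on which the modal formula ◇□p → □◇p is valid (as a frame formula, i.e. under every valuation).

F3

This is the axiom for convergence; its first-order frame correspondent is ∀x ∀y ∀z (Rxy ∧ Rxz → ∃w (Ryw ∧ Rzw)).
F1: fails — Rbf and Rbf but f and f have no common successor.
F2: fails — R11 and R14 but 1 and 4 have no common successor.
F3: condition met.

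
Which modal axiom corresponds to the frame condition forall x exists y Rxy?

□r → ◇r

A defining formula is □r → ◇r (the D axiom).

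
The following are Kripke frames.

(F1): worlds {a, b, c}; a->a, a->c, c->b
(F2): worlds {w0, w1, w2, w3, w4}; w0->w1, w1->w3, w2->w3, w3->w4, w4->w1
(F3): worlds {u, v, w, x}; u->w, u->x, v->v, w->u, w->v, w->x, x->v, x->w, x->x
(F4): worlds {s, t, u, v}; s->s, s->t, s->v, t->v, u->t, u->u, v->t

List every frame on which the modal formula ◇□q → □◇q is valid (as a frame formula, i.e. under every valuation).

This is the axiom for convergence; its first-order frame correspondent is ∀x ∀y ∀z (Rxy ∧ Rxz → ∃w (Ryw ∧ Rzw)).
(F1): fails — Raa and Rac but a and c have no common successor.
(F2): satisfies the condition.
(F3): fails — Rwu and Rwv but u and v have no common successor.
(F4): fails — Rsv and Rst but v and t have no common successor.
Valid on: (F2).

(F2)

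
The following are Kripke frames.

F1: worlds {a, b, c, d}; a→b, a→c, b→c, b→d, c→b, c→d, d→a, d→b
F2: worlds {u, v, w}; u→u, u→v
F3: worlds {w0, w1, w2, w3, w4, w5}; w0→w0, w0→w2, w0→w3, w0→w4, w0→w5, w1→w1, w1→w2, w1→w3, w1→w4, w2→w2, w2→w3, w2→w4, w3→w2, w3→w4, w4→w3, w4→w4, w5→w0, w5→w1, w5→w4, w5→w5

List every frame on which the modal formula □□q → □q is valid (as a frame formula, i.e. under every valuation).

The schema corresponds to density: ∀x ∀y (Rxy → ∃z (Rxz ∧ Rzy)).
F1: fails — Rbc but no z with Rbz and Rzc.
F2: condition met.
F3: condition met.
Valid on: F2, F3.

F2, F3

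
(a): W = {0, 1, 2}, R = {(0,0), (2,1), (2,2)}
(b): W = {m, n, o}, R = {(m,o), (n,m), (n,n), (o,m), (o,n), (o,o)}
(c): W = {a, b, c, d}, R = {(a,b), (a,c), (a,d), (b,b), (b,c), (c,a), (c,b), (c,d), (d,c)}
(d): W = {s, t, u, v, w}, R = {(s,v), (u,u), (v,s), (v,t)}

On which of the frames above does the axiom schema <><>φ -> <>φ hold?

(a)

The schema corresponds to transitivity: forall x forall y forall z (Rxy & Ryz -> Rxz).
(a): condition met.
(b): fails — Rmo and Ron but not Rmn.
(c): fails — Rbc and Rcd but not Rbd.
(d): fails — Rsv and Rvt but not Rst.
Valid on: (a).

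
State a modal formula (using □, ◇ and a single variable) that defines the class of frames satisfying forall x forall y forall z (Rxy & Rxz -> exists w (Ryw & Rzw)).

◇□ψ → □◇ψ

A defining formula is ◇□ψ → □◇ψ (the .2 axiom).
Suppose ◇□ψ→□◇ψ is valid. Take Rxy, Rxz and set V(ψ)={w : Ryw}. Then □ψ at y so ◇□ψ at x, so □◇ψ at x, so ◇ψ at z, giving w with Rzw and Ryw.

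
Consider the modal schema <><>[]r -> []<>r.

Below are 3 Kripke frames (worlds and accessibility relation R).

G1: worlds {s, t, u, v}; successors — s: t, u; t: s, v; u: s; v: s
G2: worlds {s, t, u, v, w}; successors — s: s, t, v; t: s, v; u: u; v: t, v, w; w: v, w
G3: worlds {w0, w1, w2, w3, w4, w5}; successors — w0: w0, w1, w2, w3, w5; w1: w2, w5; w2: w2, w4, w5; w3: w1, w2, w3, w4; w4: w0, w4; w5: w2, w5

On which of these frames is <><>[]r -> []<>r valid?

The schema corresponds to a generalized confluence (Geach) condition: forall x forall y forall z ((x R^2 y & xRz) -> exists w (yRw & zRw)).
G1: fails — sR²s, sRt but no w with sRw and tRw.
G2: holds.
G3: fails — w0R²w4, w0Rw1 but no w with w4Rw and w1Rw.

G2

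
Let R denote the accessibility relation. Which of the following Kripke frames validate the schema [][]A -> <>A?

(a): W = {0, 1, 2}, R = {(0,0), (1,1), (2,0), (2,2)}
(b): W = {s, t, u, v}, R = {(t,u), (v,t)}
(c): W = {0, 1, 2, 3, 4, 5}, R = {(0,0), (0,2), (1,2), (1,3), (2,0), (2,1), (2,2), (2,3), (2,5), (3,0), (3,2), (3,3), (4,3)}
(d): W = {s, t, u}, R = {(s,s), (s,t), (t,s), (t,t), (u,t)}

The schema corresponds to a generalized confluence (Geach) condition: forall x exists w (x R^2 w & xRw).
(a): satisfies the condition.
(b): fails — at s but no w with sR²w and sRw.
(c): fails — at 5 but no w with 5R²w and 5Rw.
(d): satisfies the condition.

(a), (d)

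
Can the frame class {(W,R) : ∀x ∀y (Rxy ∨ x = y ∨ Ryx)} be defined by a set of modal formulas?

Modal frame validity is preserved under disjoint unions.
Take 2 disjoint single-world reflexive frames: each is trivially connected, but their disjoint union has 2 worlds with no edge between distinct components, so it is not connected.
So no modal formula (or set of formulas) defines exactly the connected frames.

No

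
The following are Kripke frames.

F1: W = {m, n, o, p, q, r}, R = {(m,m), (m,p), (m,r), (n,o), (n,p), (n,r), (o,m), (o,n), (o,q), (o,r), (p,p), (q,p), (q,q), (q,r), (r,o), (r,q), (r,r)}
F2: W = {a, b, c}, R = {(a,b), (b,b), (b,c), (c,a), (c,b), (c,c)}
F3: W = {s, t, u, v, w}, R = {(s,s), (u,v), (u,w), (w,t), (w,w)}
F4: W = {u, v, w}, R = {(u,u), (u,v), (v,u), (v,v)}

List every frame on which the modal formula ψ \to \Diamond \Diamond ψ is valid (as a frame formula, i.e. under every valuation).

This is the axiom for a generalized confluence (Geach) condition; its first-order frame correspondent is \forall x \exists w (x = w \wedge x R^2 w).
F1: satisfies the condition.
F2: fails — at a but no w with a=w and aR²w.
F3: fails — at t but no w* with t=w* and tR²w*.
F4: fails — at w but no t with w=t and wR²t.

F1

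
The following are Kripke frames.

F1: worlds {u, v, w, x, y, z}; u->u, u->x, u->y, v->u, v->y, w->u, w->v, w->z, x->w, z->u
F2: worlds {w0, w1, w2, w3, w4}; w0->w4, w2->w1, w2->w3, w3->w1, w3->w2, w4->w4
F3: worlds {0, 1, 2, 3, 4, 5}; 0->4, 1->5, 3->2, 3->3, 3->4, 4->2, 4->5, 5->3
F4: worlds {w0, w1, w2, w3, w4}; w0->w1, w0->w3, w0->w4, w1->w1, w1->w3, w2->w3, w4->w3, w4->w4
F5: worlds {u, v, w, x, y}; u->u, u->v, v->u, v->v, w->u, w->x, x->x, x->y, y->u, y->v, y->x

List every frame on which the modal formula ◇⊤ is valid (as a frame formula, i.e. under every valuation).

F5

The schema corresponds to seriality: ∀x ∃y Rxy.
F1: fails — world y has no successor.
F2: fails — world w1 has no successor.
F3: fails — world 2 has no successor.
F4: fails — world w3 has no successor.
F5: satisfies the condition.
Valid on: F5.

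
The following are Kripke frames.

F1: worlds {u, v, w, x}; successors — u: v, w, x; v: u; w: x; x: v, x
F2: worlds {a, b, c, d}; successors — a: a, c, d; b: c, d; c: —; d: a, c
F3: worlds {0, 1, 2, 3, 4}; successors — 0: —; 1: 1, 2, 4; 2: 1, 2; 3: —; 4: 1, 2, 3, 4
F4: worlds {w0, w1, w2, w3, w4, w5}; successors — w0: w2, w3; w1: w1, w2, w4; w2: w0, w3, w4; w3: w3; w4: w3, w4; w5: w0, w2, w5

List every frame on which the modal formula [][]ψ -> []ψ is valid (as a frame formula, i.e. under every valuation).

Frame correspondent (Sahlqvist): forall x forall y (Rxy -> exists z (Rxz & Rzy)) — i.e. density.
F1: fails — Ruw but no z with Ruz and Rzw.
F2: fails — Rbd but no z with Rbz and Rzd.
F3: condition met.
F4: fails — Rw0w2 but no z with Rw0z and Rzw2.

F3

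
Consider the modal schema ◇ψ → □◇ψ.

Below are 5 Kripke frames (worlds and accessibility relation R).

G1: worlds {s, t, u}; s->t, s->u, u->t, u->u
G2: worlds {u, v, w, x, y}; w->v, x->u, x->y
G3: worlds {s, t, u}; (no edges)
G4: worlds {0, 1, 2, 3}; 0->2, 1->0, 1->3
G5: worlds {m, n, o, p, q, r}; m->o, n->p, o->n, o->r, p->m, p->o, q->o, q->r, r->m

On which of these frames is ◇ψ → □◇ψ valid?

Frame correspondent (Sahlqvist): ∀x ∀y ∀z (Rxy ∧ Rxz → Ryz) — i.e. the Euclidean property.
G1: fails — Rst and Rsu but not Rtu.
G2: fails — Rwv and Rwv but not Rvv.
G3: holds.
G4: fails — R02 and R02 but not R22.
G5: fails — Rmo and Rmo but not Roo.

G3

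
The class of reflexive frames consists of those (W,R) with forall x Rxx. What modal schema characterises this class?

This is reflexivity; the standard corresponding axiom is T: □p → p.
Suppose □p→p is valid. At any x set V(p)={w : Rxw}. Then □p holds at x, so p holds at x, i.e. Rxx.

□p → p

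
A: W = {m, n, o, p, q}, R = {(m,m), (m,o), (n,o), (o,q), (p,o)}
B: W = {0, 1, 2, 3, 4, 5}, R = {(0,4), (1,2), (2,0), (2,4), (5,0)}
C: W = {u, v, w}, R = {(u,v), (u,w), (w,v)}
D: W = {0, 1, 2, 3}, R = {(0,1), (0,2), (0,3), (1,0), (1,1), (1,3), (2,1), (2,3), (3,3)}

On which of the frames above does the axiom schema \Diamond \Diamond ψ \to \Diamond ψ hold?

C

The schema corresponds to transitivity: \forall x \forall y \forall z (Rxy \wedge Ryz \to Rxz).
A: fails — Rno and Roq but not Rnq.
B: fails — R12 and R20 but not R10.
C: satisfies the condition.
D: fails — R10 and R02 but not R12.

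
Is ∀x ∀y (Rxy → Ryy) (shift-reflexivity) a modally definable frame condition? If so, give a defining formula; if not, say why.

Yes: it is shift-reflexivity, defined by the T□ schema □(□q → q).
Suppose □(□q→q) is valid. Take Rxy and set V(q)={w : Ryw}. Then at y, □q holds; since □(□q→q) at x, □q→q at y, so q at y, i.e. Ryy.

Yes — defined by □(□q → q)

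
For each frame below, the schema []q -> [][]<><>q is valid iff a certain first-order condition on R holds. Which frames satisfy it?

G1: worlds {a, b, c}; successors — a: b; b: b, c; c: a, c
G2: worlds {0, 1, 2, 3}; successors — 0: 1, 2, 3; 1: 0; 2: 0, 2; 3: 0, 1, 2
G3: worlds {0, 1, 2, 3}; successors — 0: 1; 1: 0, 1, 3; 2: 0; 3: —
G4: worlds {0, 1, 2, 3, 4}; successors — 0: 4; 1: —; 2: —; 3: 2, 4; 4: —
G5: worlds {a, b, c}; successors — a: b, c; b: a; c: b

G1, G4

Frame correspondent (Sahlqvist): forall x forall z (x R^2 z -> exists w (xRw & z R^2 w)) — i.e. a generalized confluence (Geach) condition.
G1: satisfies the condition.
G2: fails — 1R²1 but no w with 1Rw and 1R²w.
G3: fails — 0R²3 but no w with 0Rw and 3R²w.
G4: satisfies the condition.
G5: fails — bR²b but no w with bRw and bR²w.
Valid on: G1, G4.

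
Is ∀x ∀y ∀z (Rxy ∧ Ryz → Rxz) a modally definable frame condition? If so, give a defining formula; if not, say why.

Yes: it is transitivity, defined by the 4 schema □q → □□q.
Suppose □q→□□q is valid. Take Rxy, Ryz and set V(q)={w : Rxw}. Then □q at x, so □□q at x, so □q at y, so q at z, i.e. Rxz.

Yes, by □q → □□q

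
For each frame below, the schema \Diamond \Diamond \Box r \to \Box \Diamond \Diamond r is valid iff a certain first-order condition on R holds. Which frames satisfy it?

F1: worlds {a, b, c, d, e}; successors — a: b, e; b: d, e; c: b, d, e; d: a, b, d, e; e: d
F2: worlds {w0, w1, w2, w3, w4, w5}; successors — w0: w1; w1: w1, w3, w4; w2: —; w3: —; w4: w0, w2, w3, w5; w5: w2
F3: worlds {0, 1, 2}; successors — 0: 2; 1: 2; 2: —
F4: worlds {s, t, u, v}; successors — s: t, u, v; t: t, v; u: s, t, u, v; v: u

F1, F3, F4

Frame correspondent (Sahlqvist): \forall x \forall y \forall z ((x R^2 y \wedge xRz) \to \exists w (yRw \wedge z R^2 w)) — i.e. a generalized confluence (Geach) condition.
F1: ✓.
F2: fails — w0R²w3, w0Rw1 but no w with w3Rw and w1R²w.
F3: ✓.
F4: ✓.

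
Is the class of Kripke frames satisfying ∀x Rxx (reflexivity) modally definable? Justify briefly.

Yes — defined by □q → q

The condition is reflexivity. A defining modal formula is □q → q.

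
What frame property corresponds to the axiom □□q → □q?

density

Suppose □□q→□q is valid. Take Rxy and set V(q)={w : xR²w}. Then □□q at x, so □q at x, so q at y, i.e. ∃z(Rxz∧Rzy).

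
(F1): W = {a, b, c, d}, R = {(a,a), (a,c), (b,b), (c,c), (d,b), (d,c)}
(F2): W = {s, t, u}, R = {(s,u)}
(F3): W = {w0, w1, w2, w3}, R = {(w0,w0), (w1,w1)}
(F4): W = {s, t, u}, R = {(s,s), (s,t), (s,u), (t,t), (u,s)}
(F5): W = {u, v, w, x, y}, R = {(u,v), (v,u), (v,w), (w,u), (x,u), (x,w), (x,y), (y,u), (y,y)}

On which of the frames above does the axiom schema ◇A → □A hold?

(F2), (F3)

The schema corresponds to partial functionality: ∀x ∀y ∀z (Rxy ∧ Rxz → y = z).
(F1): fails — a sees both a and c.
(F2): holds.
(F3): holds.
(F4): fails — s sees both s and t.
(F5): fails — v sees both u and w.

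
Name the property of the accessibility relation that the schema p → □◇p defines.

symmetry: ∀x ∀y (Rxy → Ryx)

Suppose p→□◇p is valid. Take Rxy and set V(p)={x}. Then p at x, so □◇p at x, so ◇p at y, so some z with Ryz has p; z=x, i.e. Ryx.
The converse is a direct semantic check.
So the correspondent is symmetry.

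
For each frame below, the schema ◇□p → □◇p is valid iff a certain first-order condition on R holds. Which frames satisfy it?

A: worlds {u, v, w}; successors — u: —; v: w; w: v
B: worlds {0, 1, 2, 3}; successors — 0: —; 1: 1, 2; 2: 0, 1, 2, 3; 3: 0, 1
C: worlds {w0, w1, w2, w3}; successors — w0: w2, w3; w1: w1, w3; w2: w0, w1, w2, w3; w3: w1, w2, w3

This is the axiom for convergence; its first-order frame correspondent is ∀x ∀y ∀z (Rxy ∧ Rxz → ∃w (Ryw ∧ Rzw)).
A: satisfies the condition.
B: fails — R23 and R20 but 3 and 0 have no common successor.
C: satisfies the condition.

A, C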